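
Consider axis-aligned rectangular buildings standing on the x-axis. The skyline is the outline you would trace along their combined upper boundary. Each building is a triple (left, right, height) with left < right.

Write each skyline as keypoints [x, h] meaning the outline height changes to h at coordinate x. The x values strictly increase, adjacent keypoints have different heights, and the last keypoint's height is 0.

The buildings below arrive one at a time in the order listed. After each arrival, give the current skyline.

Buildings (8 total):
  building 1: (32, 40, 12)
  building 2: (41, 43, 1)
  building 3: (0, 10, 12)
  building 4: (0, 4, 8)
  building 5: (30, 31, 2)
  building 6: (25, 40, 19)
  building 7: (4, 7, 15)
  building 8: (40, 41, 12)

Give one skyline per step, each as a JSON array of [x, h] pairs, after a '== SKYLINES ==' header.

== SKYLINES ==
[[32,12],[40,0]]
[[32,12],[40,0],[41,1],[43,0]]
[[0,12],[10,0],[32,12],[40,0],[41,1],[43,0]]
[[0,12],[10,0],[32,12],[40,0],[41,1],[43,0]]
[[0,12],[10,0],[30,2],[31,0],[32,12],[40,0],[41,1],[43,0]]
[[0,12],[10,0],[25,19],[40,0],[41,1],[43,0]]
[[0,12],[4,15],[7,12],[10,0],[25,19],[40,0],[41,1],[43,0]]
[[0,12],[4,15],[7,12],[10,0],[25,19],[40,12],[41,1],[43,0]]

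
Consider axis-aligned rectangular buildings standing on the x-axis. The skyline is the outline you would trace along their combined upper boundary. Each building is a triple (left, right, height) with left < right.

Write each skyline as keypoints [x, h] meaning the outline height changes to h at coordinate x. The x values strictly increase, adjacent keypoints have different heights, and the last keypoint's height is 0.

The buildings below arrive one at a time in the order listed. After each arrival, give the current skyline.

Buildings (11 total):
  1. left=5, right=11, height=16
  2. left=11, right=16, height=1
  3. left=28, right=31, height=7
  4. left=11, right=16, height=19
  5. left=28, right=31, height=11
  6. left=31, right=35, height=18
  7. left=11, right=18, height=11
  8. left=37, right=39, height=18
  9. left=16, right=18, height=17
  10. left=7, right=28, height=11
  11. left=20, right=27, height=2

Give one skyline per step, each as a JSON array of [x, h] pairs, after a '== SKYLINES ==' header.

== SKYLINES ==
[[5,16],[11,0]]
[[5,16],[11,1],[16,0]]
[[5,16],[11,1],[16,0],[28,7],[31,0]]
[[5,16],[11,19],[16,0],[28,7],[31,0]]
[[5,16],[11,19],[16,0],[28,11],[31,0]]
[[5,16],[11,19],[16,0],[28,11],[31,18],[35,0]]
[[5,16],[11,19],[16,11],[18,0],[28,11],[31,18],[35,0]]
[[5,16],[11,19],[16,11],[18,0],[28,11],[31,18],[35,0],[37,18],[39,0]]
[[5,16],[11,19],[16,17],[18,0],[28,11],[31,18],[35,0],[37,18],[39,0]]
[[5,16],[11,19],[16,17],[18,11],[31,18],[35,0],[37,18],[39,0]]
[[5,16],[11,19],[16,17],[18,11],[31,18],[35,0],[37,18],[39,0]]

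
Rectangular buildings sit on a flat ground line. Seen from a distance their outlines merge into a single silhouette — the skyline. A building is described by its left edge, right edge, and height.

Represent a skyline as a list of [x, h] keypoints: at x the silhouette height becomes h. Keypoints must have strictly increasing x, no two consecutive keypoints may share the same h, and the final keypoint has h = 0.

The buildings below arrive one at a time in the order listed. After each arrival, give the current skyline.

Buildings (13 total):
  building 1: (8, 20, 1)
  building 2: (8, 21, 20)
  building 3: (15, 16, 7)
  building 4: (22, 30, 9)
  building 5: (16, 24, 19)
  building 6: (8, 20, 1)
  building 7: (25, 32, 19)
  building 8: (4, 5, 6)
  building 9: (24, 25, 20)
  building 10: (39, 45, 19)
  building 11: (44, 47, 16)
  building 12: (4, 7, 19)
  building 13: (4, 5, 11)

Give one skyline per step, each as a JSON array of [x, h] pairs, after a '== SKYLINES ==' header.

== SKYLINES ==
[[8,1],[20,0]]
[[8,20],[21,0]]
[[8,20],[21,0]]
[[8,20],[21,0],[22,9],[30,0]]
[[8,20],[21,19],[24,9],[30,0]]
[[8,20],[21,19],[24,9],[30,0]]
[[8,20],[21,19],[24,9],[25,19],[32,0]]
[[4,6],[5,0],[8,20],[21,19],[24,9],[25,19],[32,0]]
[[4,6],[5,0],[8,20],[21,19],[24,20],[25,19],[32,0]]
[[4,6],[5,0],[8,20],[21,19],[24,20],[25,19],[32,0],[39,19],[45,0]]
[[4,6],[5,0],[8,20],[21,19],[24,20],[25,19],[32,0],[39,19],[45,16],[47,0]]
[[4,19],[7,0],[8,20],[21,19],[24,20],[25,19],[32,0],[39,19],[45,16],[47,0]]
[[4,19],[7,0],[8,20],[21,19],[24,20],[25,19],[32,0],[39,19],[45,16],[47,0]]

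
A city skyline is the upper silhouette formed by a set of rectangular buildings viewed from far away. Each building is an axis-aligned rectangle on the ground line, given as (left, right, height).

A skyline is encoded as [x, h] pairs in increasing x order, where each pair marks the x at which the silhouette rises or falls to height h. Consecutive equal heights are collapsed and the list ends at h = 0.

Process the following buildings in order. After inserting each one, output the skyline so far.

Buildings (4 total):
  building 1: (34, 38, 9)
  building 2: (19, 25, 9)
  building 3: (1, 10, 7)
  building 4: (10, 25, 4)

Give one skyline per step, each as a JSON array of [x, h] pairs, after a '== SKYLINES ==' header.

== SKYLINES ==
[[34,9],[38,0]]
[[19,9],[25,0],[34,9],[38,0]]
[[1,7],[10,0],[19,9],[25,0],[34,9],[38,0]]
[[1,7],[10,4],[19,9],[25,0],[34,9],[38,0]]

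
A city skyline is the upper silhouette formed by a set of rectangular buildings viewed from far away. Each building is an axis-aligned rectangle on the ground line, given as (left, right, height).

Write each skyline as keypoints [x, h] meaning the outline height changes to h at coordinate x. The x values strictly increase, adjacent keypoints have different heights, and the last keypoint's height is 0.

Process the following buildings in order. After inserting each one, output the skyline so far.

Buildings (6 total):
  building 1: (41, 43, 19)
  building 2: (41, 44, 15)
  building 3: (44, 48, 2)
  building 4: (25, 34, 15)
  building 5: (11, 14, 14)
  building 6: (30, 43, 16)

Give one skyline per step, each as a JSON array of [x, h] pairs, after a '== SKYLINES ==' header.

== SKYLINES ==
[[41,19],[43,0]]
[[41,19],[43,15],[44,0]]
[[41,19],[43,15],[44,2],[48,0]]
[[25,15],[34,0],[41,19],[43,15],[44,2],[48,0]]
[[11,14],[14,0],[25,15],[34,0],[41,19],[43,15],[44,2],[48,0]]
[[11,14],[14,0],[25,15],[30,16],[41,19],[43,15],[44,2],[48,0]]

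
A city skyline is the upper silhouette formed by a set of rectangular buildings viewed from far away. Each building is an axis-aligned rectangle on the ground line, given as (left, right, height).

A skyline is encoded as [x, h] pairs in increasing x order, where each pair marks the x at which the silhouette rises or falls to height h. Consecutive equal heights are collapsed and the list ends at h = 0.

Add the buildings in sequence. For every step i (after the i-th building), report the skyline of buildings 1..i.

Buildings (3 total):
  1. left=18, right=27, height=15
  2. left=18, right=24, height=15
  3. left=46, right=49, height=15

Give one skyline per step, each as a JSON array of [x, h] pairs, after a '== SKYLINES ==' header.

== SKYLINES ==
[[18,15],[27,0]]
[[18,15],[27,0]]
[[18,15],[27,0],[46,15],[49,0]]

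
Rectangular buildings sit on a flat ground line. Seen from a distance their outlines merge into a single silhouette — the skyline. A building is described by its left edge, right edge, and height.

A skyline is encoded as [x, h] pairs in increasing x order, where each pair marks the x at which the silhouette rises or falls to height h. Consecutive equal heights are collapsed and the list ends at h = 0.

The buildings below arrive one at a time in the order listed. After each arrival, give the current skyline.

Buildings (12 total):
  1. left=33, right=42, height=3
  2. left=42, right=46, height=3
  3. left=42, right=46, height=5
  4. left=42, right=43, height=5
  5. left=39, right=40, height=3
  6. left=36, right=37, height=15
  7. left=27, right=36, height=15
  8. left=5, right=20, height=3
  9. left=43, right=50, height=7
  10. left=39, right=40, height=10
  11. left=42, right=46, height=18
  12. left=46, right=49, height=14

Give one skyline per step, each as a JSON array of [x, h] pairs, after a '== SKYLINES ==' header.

== SKYLINES ==
[[33,3],[42,0]]
[[33,3],[46,0]]
[[33,3],[42,5],[46,0]]
[[33,3],[42,5],[46,0]]
[[33,3],[42,5],[46,0]]
[[33,3],[36,15],[37,3],[42,5],[46,0]]
[[27,15],[37,3],[42,5],[46,0]]
[[5,3],[20,0],[27,15],[37,3],[42,5],[46,0]]
[[5,3],[20,0],[27,15],[37,3],[42,5],[43,7],[50,0]]
[[5,3],[20,0],[27,15],[37,3],[39,10],[40,3],[42,5],[43,7],[50,0]]
[[5,3],[20,0],[27,15],[37,3],[39,10],[40,3],[42,18],[46,7],[50,0]]
[[5,3],[20,0],[27,15],[37,3],[39,10],[40,3],[42,18],[46,14],[49,7],[50,0]]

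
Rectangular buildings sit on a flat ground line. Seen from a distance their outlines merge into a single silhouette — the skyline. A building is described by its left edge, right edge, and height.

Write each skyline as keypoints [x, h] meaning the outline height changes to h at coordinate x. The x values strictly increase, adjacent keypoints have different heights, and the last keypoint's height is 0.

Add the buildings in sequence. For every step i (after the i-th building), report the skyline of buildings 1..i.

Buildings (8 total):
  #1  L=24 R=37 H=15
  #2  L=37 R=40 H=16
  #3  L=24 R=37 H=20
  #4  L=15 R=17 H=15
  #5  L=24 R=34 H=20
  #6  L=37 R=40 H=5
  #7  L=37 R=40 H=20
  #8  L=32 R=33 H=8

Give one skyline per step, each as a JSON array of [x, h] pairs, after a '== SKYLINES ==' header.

== SKYLINES ==
[[24,15],[37,0]]
[[24,15],[37,16],[40,0]]
[[24,20],[37,16],[40,0]]
[[15,15],[17,0],[24,20],[37,16],[40,0]]
[[15,15],[17,0],[24,20],[37,16],[40,0]]
[[15,15],[17,0],[24,20],[37,16],[40,0]]
[[15,15],[17,0],[24,20],[40,0]]
[[15,15],[17,0],[24,20],[40,0]]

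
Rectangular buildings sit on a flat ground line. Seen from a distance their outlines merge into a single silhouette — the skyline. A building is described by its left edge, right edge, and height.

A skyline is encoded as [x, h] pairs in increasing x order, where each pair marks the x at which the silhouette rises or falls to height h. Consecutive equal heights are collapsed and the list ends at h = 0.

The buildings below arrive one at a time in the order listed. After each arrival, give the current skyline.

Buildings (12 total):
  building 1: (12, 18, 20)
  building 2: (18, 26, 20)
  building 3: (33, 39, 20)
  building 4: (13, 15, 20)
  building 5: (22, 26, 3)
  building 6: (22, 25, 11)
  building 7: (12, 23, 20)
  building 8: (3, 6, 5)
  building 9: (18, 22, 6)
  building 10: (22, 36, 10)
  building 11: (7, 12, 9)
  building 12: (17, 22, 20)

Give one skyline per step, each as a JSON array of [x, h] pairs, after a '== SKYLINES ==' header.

== SKYLINES ==
[[12,20],[18,0]]
[[12,20],[26,0]]
[[12,20],[26,0],[33,20],[39,0]]
[[12,20],[26,0],[33,20],[39,0]]
[[12,20],[26,0],[33,20],[39,0]]
[[12,20],[26,0],[33,20],[39,0]]
[[12,20],[26,0],[33,20],[39,0]]
[[3,5],[6,0],[12,20],[26,0],[33,20],[39,0]]
[[3,5],[6,0],[12,20],[26,0],[33,20],[39,0]]
[[3,5],[6,0],[12,20],[26,10],[33,20],[39,0]]
[[3,5],[6,0],[7,9],[12,20],[26,10],[33,20],[39,0]]
[[3,5],[6,0],[7,9],[12,20],[26,10],[33,20],[39,0]]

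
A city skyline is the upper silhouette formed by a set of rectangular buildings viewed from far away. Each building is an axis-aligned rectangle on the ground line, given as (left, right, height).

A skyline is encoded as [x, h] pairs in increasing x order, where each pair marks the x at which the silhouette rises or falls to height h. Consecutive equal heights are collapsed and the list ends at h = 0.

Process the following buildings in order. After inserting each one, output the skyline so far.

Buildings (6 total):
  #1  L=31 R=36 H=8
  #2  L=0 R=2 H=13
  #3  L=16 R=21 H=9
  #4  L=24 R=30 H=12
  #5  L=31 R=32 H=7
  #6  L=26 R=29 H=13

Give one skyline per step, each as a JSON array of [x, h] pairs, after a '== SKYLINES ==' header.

== SKYLINES ==
[[31,8],[36,0]]
[[0,13],[2,0],[31,8],[36,0]]
[[0,13],[2,0],[16,9],[21,0],[31,8],[36,0]]
[[0,13],[2,0],[16,9],[21,0],[24,12],[30,0],[31,8],[36,0]]
[[0,13],[2,0],[16,9],[21,0],[24,12],[30,0],[31,8],[36,0]]
[[0,13],[2,0],[16,9],[21,0],[24,12],[26,13],[29,12],[30,0],[31,8],[36,0]]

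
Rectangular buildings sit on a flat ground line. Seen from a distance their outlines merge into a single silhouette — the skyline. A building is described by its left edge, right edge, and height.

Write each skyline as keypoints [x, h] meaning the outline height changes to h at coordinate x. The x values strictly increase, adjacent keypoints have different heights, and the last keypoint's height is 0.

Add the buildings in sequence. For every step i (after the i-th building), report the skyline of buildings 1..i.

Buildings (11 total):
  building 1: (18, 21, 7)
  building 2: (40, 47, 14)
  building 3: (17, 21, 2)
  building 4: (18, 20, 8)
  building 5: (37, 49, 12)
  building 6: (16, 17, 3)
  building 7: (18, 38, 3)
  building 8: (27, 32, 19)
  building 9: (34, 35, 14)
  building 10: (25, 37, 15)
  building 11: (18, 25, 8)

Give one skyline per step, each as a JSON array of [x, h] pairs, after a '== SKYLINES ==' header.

== SKYLINES ==
[[18,7],[21,0]]
[[18,7],[21,0],[40,14],[47,0]]
[[17,2],[18,7],[21,0],[40,14],[47,0]]
[[17,2],[18,8],[20,7],[21,0],[40,14],[47,0]]
[[17,2],[18,8],[20,7],[21,0],[37,12],[40,14],[47,12],[49,0]]
[[16,3],[17,2],[18,8],[20,7],[21,0],[37,12],[40,14],[47,12],[49,0]]
[[16,3],[17,2],[18,8],[20,7],[21,3],[37,12],[40,14],[47,12],[49,0]]
[[16,3],[17,2],[18,8],[20,7],[21,3],[27,19],[32,3],[37,12],[40,14],[47,12],[49,0]]
[[16,3],[17,2],[18,8],[20,7],[21,3],[27,19],[32,3],[34,14],[35,3],[37,12],[40,14],[47,12],[49,0]]
[[16,3],[17,2],[18,8],[20,7],[21,3],[25,15],[27,19],[32,15],[37,12],[40,14],[47,12],[49,0]]
[[16,3],[17,2],[18,8],[25,15],[27,19],[32,15],[37,12],[40,14],[47,12],[49,0]]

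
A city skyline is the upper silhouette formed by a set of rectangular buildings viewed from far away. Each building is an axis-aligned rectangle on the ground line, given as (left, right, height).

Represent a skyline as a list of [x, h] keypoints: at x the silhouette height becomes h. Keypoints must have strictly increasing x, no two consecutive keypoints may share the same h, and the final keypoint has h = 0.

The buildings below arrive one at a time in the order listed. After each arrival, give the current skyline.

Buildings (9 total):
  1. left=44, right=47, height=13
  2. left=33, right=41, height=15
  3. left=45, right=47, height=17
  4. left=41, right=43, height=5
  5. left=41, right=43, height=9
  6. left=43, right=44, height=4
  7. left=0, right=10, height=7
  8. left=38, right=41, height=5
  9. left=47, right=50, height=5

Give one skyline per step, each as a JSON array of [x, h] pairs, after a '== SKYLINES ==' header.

== SKYLINES ==
[[44,13],[47,0]]
[[33,15],[41,0],[44,13],[47,0]]
[[33,15],[41,0],[44,13],[45,17],[47,0]]
[[33,15],[41,5],[43,0],[44,13],[45,17],[47,0]]
[[33,15],[41,9],[43,0],[44,13],[45,17],[47,0]]
[[33,15],[41,9],[43,4],[44,13],[45,17],[47,0]]
[[0,7],[10,0],[33,15],[41,9],[43,4],[44,13],[45,17],[47,0]]
[[0,7],[10,0],[33,15],[41,9],[43,4],[44,13],[45,17],[47,0]]
[[0,7],[10,0],[33,15],[41,9],[43,4],[44,13],[45,17],[47,5],[50,0]]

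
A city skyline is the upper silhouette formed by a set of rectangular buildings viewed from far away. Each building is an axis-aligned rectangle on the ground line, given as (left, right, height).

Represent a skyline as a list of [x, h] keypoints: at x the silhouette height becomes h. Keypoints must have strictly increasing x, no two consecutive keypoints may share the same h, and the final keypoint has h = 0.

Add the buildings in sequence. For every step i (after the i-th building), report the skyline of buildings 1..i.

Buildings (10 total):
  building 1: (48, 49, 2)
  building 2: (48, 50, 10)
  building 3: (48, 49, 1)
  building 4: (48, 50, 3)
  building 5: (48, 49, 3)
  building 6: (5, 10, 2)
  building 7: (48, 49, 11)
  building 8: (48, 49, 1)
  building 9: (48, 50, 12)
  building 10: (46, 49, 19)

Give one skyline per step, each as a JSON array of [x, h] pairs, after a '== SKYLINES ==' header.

== SKYLINES ==
[[48,2],[49,0]]
[[48,10],[50,0]]
[[48,10],[50,0]]
[[48,10],[50,0]]
[[48,10],[50,0]]
[[5,2],[10,0],[48,10],[50,0]]
[[5,2],[10,0],[48,11],[49,10],[50,0]]
[[5,2],[10,0],[48,11],[49,10],[50,0]]
[[5,2],[10,0],[48,12],[50,0]]
[[5,2],[10,0],[46,19],[49,12],[50,0]]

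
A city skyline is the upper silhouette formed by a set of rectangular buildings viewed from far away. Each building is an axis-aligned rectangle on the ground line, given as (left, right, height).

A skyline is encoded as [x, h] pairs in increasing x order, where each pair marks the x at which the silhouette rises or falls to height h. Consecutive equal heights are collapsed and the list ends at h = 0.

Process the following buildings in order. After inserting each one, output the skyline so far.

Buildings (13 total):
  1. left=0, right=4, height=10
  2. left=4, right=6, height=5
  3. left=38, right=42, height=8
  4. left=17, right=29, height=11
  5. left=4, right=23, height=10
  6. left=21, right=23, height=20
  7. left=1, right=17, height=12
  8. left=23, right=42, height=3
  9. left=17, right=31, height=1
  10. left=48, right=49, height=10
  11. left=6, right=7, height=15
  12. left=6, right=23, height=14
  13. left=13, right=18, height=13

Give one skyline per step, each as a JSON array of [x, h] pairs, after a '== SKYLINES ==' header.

== SKYLINES ==
[[0,10],[4,0]]
[[0,10],[4,5],[6,0]]
[[0,10],[4,5],[6,0],[38,8],[42,0]]
[[0,10],[4,5],[6,0],[17,11],[29,0],[38,8],[42,0]]
[[0,10],[17,11],[29,0],[38,8],[42,0]]
[[0,10],[17,11],[21,20],[23,11],[29,0],[38,8],[42,0]]
[[0,10],[1,12],[17,11],[21,20],[23,11],[29,0],[38,8],[42,0]]
[[0,10],[1,12],[17,11],[21,20],[23,11],[29,3],[38,8],[42,0]]
[[0,10],[1,12],[17,11],[21,20],[23,11],[29,3],[38,8],[42,0]]
[[0,10],[1,12],[17,11],[21,20],[23,11],[29,3],[38,8],[42,0],[48,10],[49,0]]
[[0,10],[1,12],[6,15],[7,12],[17,11],[21,20],[23,11],[29,3],[38,8],[42,0],[48,10],[49,0]]
[[0,10],[1,12],[6,15],[7,14],[21,20],[23,11],[29,3],[38,8],[42,0],[48,10],[49,0]]
[[0,10],[1,12],[6,15],[7,14],[21,20],[23,11],[29,3],[38,8],[42,0],[48,10],[49,0]]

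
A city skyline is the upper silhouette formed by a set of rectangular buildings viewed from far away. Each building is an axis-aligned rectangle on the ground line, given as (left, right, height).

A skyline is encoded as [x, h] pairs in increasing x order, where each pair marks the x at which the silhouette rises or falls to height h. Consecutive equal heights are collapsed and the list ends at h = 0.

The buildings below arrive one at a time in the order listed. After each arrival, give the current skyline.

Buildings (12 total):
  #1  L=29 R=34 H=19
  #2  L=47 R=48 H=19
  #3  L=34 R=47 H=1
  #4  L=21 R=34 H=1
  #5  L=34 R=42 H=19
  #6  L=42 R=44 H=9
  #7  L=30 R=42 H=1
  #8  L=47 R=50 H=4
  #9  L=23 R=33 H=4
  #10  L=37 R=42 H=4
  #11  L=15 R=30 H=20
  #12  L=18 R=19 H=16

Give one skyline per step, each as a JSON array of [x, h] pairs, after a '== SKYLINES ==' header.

== SKYLINES ==
[[29,19],[34,0]]
[[29,19],[34,0],[47,19],[48,0]]
[[29,19],[34,1],[47,19],[48,0]]
[[21,1],[29,19],[34,1],[47,19],[48,0]]
[[21,1],[29,19],[42,1],[47,19],[48,0]]
[[21,1],[29,19],[42,9],[44,1],[47,19],[48,0]]
[[21,1],[29,19],[42,9],[44,1],[47,19],[48,0]]
[[21,1],[29,19],[42,9],[44,1],[47,19],[48,4],[50,0]]
[[21,1],[23,4],[29,19],[42,9],[44,1],[47,19],[48,4],[50,0]]
[[21,1],[23,4],[29,19],[42,9],[44,1],[47,19],[48,4],[50,0]]
[[15,20],[30,19],[42,9],[44,1],[47,19],[48,4],[50,0]]
[[15,20],[30,19],[42,9],[44,1],[47,19],[48,4],[50,0]]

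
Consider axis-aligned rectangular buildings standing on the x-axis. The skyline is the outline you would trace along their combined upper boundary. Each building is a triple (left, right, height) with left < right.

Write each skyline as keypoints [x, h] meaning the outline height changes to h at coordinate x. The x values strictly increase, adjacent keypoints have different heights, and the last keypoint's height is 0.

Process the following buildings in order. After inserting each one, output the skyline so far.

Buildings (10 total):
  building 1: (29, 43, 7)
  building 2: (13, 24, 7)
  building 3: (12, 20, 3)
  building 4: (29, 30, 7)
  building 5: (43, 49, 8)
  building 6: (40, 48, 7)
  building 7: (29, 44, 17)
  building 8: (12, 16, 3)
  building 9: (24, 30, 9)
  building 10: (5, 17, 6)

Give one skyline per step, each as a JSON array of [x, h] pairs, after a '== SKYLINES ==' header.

== SKYLINES ==
[[29,7],[43,0]]
[[13,7],[24,0],[29,7],[43,0]]
[[12,3],[13,7],[24,0],[29,7],[43,0]]
[[12,3],[13,7],[24,0],[29,7],[43,0]]
[[12,3],[13,7],[24,0],[29,7],[43,8],[49,0]]
[[12,3],[13,7],[24,0],[29,7],[43,8],[49,0]]
[[12,3],[13,7],[24,0],[29,17],[44,8],[49,0]]
[[12,3],[13,7],[24,0],[29,17],[44,8],[49,0]]
[[12,3],[13,7],[24,9],[29,17],[44,8],[49,0]]
[[5,6],[13,7],[24,9],[29,17],[44,8],[49,0]]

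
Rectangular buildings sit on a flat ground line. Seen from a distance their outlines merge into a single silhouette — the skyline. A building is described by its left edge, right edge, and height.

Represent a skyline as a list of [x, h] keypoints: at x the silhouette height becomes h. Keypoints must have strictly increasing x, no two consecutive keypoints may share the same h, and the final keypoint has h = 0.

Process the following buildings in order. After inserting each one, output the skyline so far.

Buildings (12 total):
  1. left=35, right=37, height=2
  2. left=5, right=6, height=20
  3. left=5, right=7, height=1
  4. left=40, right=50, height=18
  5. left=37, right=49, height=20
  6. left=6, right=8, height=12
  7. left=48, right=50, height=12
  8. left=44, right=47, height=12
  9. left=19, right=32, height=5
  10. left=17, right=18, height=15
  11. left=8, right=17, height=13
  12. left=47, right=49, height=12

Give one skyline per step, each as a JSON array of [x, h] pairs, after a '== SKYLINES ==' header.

== SKYLINES ==
[[35,2],[37,0]]
[[5,20],[6,0],[35,2],[37,0]]
[[5,20],[6,1],[7,0],[35,2],[37,0]]
[[5,20],[6,1],[7,0],[35,2],[37,0],[40,18],[50,0]]
[[5,20],[6,1],[7,0],[35,2],[37,20],[49,18],[50,0]]
[[5,20],[6,12],[8,0],[35,2],[37,20],[49,18],[50,0]]
[[5,20],[6,12],[8,0],[35,2],[37,20],[49,18],[50,0]]
[[5,20],[6,12],[8,0],[35,2],[37,20],[49,18],[50,0]]
[[5,20],[6,12],[8,0],[19,5],[32,0],[35,2],[37,20],[49,18],[50,0]]
[[5,20],[6,12],[8,0],[17,15],[18,0],[19,5],[32,0],[35,2],[37,20],[49,18],[50,0]]
[[5,20],[6,12],[8,13],[17,15],[18,0],[19,5],[32,0],[35,2],[37,20],[49,18],[50,0]]
[[5,20],[6,12],[8,13],[17,15],[18,0],[19,5],[32,0],[35,2],[37,20],[49,18],[50,0]]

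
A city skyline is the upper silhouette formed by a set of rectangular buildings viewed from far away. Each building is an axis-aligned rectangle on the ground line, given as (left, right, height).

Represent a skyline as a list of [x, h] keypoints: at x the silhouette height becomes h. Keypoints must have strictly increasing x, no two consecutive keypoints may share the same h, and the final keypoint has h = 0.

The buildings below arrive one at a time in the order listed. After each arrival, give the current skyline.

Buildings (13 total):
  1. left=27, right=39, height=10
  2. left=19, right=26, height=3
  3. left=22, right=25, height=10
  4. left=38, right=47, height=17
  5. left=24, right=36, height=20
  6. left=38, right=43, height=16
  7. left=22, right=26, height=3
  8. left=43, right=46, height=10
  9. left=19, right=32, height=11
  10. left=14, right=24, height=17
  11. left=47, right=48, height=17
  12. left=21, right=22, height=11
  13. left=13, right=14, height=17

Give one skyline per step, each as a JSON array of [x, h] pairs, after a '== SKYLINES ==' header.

== SKYLINES ==
[[27,10],[39,0]]
[[19,3],[26,0],[27,10],[39,0]]
[[19,3],[22,10],[25,3],[26,0],[27,10],[39,0]]
[[19,3],[22,10],[25,3],[26,0],[27,10],[38,17],[47,0]]
[[19,3],[22,10],[24,20],[36,10],[38,17],[47,0]]
[[19,3],[22,10],[24,20],[36,10],[38,17],[47,0]]
[[19,3],[22,10],[24,20],[36,10],[38,17],[47,0]]
[[19,3],[22,10],[24,20],[36,10],[38,17],[47,0]]
[[19,11],[24,20],[36,10],[38,17],[47,0]]
[[14,17],[24,20],[36,10],[38,17],[47,0]]
[[14,17],[24,20],[36,10],[38,17],[48,0]]
[[14,17],[24,20],[36,10],[38,17],[48,0]]
[[13,17],[24,20],[36,10],[38,17],[48,0]]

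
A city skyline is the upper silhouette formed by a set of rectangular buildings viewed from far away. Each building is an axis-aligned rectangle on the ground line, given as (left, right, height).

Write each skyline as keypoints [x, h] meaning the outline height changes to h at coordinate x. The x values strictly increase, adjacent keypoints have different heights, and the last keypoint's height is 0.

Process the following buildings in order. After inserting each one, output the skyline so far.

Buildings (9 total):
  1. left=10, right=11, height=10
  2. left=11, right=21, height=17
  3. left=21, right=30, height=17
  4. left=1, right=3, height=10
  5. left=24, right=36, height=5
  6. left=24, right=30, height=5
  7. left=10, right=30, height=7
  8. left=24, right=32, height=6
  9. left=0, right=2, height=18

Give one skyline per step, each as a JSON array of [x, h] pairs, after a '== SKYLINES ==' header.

== SKYLINES ==
[[10,10],[11,0]]
[[10,10],[11,17],[21,0]]
[[10,10],[11,17],[30,0]]
[[1,10],[3,0],[10,10],[11,17],[30,0]]
[[1,10],[3,0],[10,10],[11,17],[30,5],[36,0]]
[[1,10],[3,0],[10,10],[11,17],[30,5],[36,0]]
[[1,10],[3,0],[10,10],[11,17],[30,5],[36,0]]
[[1,10],[3,0],[10,10],[11,17],[30,6],[32,5],[36,0]]
[[0,18],[2,10],[3,0],[10,10],[11,17],[30,6],[32,5],[36,0]]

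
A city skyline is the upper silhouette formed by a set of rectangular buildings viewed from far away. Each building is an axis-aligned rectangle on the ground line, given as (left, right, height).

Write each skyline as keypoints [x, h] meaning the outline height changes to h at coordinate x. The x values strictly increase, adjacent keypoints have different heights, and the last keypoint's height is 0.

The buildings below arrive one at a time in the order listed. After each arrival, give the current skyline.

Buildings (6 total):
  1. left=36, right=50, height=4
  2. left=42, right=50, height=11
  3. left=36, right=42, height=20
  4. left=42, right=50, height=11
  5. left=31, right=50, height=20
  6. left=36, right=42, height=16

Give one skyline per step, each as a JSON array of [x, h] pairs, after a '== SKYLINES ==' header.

== SKYLINES ==
[[36,4],[50,0]]
[[36,4],[42,11],[50,0]]
[[36,20],[42,11],[50,0]]
[[36,20],[42,11],[50,0]]
[[31,20],[50,0]]
[[31,20],[50,0]]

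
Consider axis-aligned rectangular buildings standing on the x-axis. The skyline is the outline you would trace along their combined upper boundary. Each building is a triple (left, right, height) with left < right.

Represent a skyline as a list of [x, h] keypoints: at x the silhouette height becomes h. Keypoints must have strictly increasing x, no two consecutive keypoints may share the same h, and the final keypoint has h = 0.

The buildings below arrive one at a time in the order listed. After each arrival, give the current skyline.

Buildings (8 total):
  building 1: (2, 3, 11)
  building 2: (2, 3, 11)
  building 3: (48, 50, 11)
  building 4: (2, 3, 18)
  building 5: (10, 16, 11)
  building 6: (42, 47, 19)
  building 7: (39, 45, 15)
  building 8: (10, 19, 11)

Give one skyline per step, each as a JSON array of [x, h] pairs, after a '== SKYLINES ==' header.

== SKYLINES ==
[[2,11],[3,0]]
[[2,11],[3,0]]
[[2,11],[3,0],[48,11],[50,0]]
[[2,18],[3,0],[48,11],[50,0]]
[[2,18],[3,0],[10,11],[16,0],[48,11],[50,0]]
[[2,18],[3,0],[10,11],[16,0],[42,19],[47,0],[48,11],[50,0]]
[[2,18],[3,0],[10,11],[16,0],[39,15],[42,19],[47,0],[48,11],[50,0]]
[[2,18],[3,0],[10,11],[19,0],[39,15],[42,19],[47,0],[48,11],[50,0]]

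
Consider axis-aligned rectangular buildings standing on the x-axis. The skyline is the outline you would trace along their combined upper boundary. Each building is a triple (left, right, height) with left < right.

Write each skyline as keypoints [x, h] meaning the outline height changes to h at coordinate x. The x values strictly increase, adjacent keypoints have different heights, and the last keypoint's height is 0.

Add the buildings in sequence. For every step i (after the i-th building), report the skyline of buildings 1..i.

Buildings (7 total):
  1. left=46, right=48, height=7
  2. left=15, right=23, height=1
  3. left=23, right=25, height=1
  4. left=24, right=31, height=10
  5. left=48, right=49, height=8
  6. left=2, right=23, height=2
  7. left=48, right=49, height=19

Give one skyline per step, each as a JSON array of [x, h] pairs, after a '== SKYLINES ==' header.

== SKYLINES ==
[[46,7],[48,0]]
[[15,1],[23,0],[46,7],[48,0]]
[[15,1],[25,0],[46,7],[48,0]]
[[15,1],[24,10],[31,0],[46,7],[48,0]]
[[15,1],[24,10],[31,0],[46,7],[48,8],[49,0]]
[[2,2],[23,1],[24,10],[31,0],[46,7],[48,8],[49,0]]
[[2,2],[23,1],[24,10],[31,0],[46,7],[48,19],[49,0]]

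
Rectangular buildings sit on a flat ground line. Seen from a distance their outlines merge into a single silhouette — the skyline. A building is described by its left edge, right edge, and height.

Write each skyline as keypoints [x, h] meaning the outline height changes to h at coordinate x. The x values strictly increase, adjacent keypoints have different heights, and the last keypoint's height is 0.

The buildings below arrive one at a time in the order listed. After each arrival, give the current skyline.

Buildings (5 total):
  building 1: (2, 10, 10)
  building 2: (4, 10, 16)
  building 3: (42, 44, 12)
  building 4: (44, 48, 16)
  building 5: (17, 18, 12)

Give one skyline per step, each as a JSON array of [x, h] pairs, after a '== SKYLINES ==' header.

== SKYLINES ==
[[2,10],[10,0]]
[[2,10],[4,16],[10,0]]
[[2,10],[4,16],[10,0],[42,12],[44,0]]
[[2,10],[4,16],[10,0],[42,12],[44,16],[48,0]]
[[2,10],[4,16],[10,0],[17,12],[18,0],[42,12],[44,16],[48,0]]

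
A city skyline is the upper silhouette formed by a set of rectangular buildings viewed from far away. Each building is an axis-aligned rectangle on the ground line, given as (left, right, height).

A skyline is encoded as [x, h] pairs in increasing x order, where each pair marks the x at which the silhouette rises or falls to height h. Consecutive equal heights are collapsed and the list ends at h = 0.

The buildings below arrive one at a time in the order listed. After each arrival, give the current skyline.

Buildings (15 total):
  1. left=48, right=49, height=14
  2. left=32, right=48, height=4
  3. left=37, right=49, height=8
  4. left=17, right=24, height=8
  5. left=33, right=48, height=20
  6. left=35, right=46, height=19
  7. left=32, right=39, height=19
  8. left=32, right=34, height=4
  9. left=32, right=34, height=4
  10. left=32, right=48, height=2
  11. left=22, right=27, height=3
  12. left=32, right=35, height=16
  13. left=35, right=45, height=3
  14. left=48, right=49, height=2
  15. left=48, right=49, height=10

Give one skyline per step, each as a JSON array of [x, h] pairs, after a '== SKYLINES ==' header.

== SKYLINES ==
[[48,14],[49,0]]
[[32,4],[48,14],[49,0]]
[[32,4],[37,8],[48,14],[49,0]]
[[17,8],[24,0],[32,4],[37,8],[48,14],[49,0]]
[[17,8],[24,0],[32,4],[33,20],[48,14],[49,0]]
[[17,8],[24,0],[32,4],[33,20],[48,14],[49,0]]
[[17,8],[24,0],[32,19],[33,20],[48,14],[49,0]]
[[17,8],[24,0],[32,19],[33,20],[48,14],[49,0]]
[[17,8],[24,0],[32,19],[33,20],[48,14],[49,0]]
[[17,8],[24,0],[32,19],[33,20],[48,14],[49,0]]
[[17,8],[24,3],[27,0],[32,19],[33,20],[48,14],[49,0]]
[[17,8],[24,3],[27,0],[32,19],[33,20],[48,14],[49,0]]
[[17,8],[24,3],[27,0],[32,19],[33,20],[48,14],[49,0]]
[[17,8],[24,3],[27,0],[32,19],[33,20],[48,14],[49,0]]
[[17,8],[24,3],[27,0],[32,19],[33,20],[48,14],[49,0]]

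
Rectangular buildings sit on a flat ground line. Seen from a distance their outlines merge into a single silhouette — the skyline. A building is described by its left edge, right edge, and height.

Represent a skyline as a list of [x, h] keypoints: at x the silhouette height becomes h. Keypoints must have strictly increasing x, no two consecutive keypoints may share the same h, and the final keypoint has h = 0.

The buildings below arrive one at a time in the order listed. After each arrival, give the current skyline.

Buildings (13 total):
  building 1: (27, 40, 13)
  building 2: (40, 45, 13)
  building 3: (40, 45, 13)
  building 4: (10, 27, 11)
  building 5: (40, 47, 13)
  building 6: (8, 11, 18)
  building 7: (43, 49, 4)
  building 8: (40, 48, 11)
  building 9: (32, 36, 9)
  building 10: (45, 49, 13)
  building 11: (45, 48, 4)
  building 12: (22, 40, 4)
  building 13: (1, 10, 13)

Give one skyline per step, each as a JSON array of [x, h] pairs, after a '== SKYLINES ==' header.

== SKYLINES ==
[[27,13],[40,0]]
[[27,13],[45,0]]
[[27,13],[45,0]]
[[10,11],[27,13],[45,0]]
[[10,11],[27,13],[47,0]]
[[8,18],[11,11],[27,13],[47,0]]
[[8,18],[11,11],[27,13],[47,4],[49,0]]
[[8,18],[11,11],[27,13],[47,11],[48,4],[49,0]]
[[8,18],[11,11],[27,13],[47,11],[48,4],[49,0]]
[[8,18],[11,11],[27,13],[49,0]]
[[8,18],[11,11],[27,13],[49,0]]
[[8,18],[11,11],[27,13],[49,0]]
[[1,13],[8,18],[11,11],[27,13],[49,0]]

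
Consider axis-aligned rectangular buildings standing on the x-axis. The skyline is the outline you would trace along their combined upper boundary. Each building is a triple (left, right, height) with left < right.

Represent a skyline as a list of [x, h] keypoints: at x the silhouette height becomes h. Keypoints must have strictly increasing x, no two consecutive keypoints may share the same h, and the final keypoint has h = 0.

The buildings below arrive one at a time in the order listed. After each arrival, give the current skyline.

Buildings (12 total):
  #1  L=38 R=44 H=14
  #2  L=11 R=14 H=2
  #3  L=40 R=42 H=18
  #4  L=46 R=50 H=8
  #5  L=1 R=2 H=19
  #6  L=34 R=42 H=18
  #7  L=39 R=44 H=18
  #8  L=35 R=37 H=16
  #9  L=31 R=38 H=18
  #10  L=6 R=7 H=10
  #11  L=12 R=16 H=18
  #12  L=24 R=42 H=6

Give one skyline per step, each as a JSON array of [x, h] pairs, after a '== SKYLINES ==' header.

== SKYLINES ==
[[38,14],[44,0]]
[[11,2],[14,0],[38,14],[44,0]]
[[11,2],[14,0],[38,14],[40,18],[42,14],[44,0]]
[[11,2],[14,0],[38,14],[40,18],[42,14],[44,0],[46,8],[50,0]]
[[1,19],[2,0],[11,2],[14,0],[38,14],[40,18],[42,14],[44,0],[46,8],[50,0]]
[[1,19],[2,0],[11,2],[14,0],[34,18],[42,14],[44,0],[46,8],[50,0]]
[[1,19],[2,0],[11,2],[14,0],[34,18],[44,0],[46,8],[50,0]]
[[1,19],[2,0],[11,2],[14,0],[34,18],[44,0],[46,8],[50,0]]
[[1,19],[2,0],[11,2],[14,0],[31,18],[44,0],[46,8],[50,0]]
[[1,19],[2,0],[6,10],[7,0],[11,2],[14,0],[31,18],[44,0],[46,8],[50,0]]
[[1,19],[2,0],[6,10],[7,0],[11,2],[12,18],[16,0],[31,18],[44,0],[46,8],[50,0]]
[[1,19],[2,0],[6,10],[7,0],[11,2],[12,18],[16,0],[24,6],[31,18],[44,0],[46,8],[50,0]]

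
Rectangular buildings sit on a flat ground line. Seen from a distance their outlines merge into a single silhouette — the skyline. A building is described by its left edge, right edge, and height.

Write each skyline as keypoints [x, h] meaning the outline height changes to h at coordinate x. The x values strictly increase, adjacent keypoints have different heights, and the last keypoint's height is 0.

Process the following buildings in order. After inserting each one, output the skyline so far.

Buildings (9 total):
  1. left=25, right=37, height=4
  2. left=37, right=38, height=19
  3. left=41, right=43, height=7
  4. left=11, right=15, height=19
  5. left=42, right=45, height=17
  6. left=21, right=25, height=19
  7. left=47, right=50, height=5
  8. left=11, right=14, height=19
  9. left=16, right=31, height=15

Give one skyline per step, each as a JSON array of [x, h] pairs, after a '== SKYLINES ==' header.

== SKYLINES ==
[[25,4],[37,0]]
[[25,4],[37,19],[38,0]]
[[25,4],[37,19],[38,0],[41,7],[43,0]]
[[11,19],[15,0],[25,4],[37,19],[38,0],[41,7],[43,0]]
[[11,19],[15,0],[25,4],[37,19],[38,0],[41,7],[42,17],[45,0]]
[[11,19],[15,0],[21,19],[25,4],[37,19],[38,0],[41,7],[42,17],[45,0]]
[[11,19],[15,0],[21,19],[25,4],[37,19],[38,0],[41,7],[42,17],[45,0],[47,5],[50,0]]
[[11,19],[15,0],[21,19],[25,4],[37,19],[38,0],[41,7],[42,17],[45,0],[47,5],[50,0]]
[[11,19],[15,0],[16,15],[21,19],[25,15],[31,4],[37,19],[38,0],[41,7],[42,17],[45,0],[47,5],[50,0]]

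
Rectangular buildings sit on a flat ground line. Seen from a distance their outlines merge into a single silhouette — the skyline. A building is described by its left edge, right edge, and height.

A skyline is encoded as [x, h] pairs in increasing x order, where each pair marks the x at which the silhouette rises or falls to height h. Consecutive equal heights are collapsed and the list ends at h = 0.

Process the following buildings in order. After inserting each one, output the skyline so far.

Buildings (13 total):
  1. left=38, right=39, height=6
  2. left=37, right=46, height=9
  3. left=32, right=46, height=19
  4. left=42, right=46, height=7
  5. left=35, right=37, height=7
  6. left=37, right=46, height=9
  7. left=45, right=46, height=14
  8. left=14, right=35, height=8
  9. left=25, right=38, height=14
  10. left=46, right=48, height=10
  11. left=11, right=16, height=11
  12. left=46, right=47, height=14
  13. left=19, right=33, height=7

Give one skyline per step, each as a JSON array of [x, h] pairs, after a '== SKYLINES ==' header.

== SKYLINES ==
[[38,6],[39,0]]
[[37,9],[46,0]]
[[32,19],[46,0]]
[[32,19],[46,0]]
[[32,19],[46,0]]
[[32,19],[46,0]]
[[32,19],[46,0]]
[[14,8],[32,19],[46,0]]
[[14,8],[25,14],[32,19],[46,0]]
[[14,8],[25,14],[32,19],[46,10],[48,0]]
[[11,11],[16,8],[25,14],[32,19],[46,10],[48,0]]
[[11,11],[16,8],[25,14],[32,19],[46,14],[47,10],[48,0]]
[[11,11],[16,8],[25,14],[32,19],[46,14],[47,10],[48,0]]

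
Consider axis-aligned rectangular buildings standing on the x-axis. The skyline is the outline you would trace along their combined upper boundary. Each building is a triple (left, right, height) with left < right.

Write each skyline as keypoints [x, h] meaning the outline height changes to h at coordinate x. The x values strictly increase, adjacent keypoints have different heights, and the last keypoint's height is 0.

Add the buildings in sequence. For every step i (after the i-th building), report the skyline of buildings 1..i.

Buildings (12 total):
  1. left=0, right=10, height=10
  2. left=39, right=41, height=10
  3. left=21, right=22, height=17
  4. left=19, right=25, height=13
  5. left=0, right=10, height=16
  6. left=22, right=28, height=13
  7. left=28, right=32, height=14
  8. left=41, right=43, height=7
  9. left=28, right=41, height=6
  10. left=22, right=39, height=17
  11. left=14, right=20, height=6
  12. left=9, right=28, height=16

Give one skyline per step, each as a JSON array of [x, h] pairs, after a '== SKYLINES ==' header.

== SKYLINES ==
[[0,10],[10,0]]
[[0,10],[10,0],[39,10],[41,0]]
[[0,10],[10,0],[21,17],[22,0],[39,10],[41,0]]
[[0,10],[10,0],[19,13],[21,17],[22,13],[25,0],[39,10],[41,0]]
[[0,16],[10,0],[19,13],[21,17],[22,13],[25,0],[39,10],[41,0]]
[[0,16],[10,0],[19,13],[21,17],[22,13],[28,0],[39,10],[41,0]]
[[0,16],[10,0],[19,13],[21,17],[22,13],[28,14],[32,0],[39,10],[41,0]]
[[0,16],[10,0],[19,13],[21,17],[22,13],[28,14],[32,0],[39,10],[41,7],[43,0]]
[[0,16],[10,0],[19,13],[21,17],[22,13],[28,14],[32,6],[39,10],[41,7],[43,0]]
[[0,16],[10,0],[19,13],[21,17],[39,10],[41,7],[43,0]]
[[0,16],[10,0],[14,6],[19,13],[21,17],[39,10],[41,7],[43,0]]
[[0,16],[21,17],[39,10],[41,7],[43,0]]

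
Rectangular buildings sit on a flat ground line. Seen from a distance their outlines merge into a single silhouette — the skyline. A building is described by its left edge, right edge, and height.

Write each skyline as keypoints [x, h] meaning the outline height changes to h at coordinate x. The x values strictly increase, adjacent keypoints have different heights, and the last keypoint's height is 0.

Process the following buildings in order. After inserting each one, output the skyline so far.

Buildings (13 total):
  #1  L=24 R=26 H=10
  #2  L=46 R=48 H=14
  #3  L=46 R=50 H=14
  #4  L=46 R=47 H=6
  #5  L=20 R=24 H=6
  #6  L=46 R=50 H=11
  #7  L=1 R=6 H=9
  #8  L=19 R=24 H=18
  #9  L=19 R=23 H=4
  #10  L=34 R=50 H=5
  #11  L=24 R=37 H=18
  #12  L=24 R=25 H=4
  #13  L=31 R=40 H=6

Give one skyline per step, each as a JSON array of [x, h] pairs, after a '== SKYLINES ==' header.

== SKYLINES ==
[[24,10],[26,0]]
[[24,10],[26,0],[46,14],[48,0]]
[[24,10],[26,0],[46,14],[50,0]]
[[24,10],[26,0],[46,14],[50,0]]
[[20,6],[24,10],[26,0],[46,14],[50,0]]
[[20,6],[24,10],[26,0],[46,14],[50,0]]
[[1,9],[6,0],[20,6],[24,10],[26,0],[46,14],[50,0]]
[[1,9],[6,0],[19,18],[24,10],[26,0],[46,14],[50,0]]
[[1,9],[6,0],[19,18],[24,10],[26,0],[46,14],[50,0]]
[[1,9],[6,0],[19,18],[24,10],[26,0],[34,5],[46,14],[50,0]]
[[1,9],[6,0],[19,18],[37,5],[46,14],[50,0]]
[[1,9],[6,0],[19,18],[37,5],[46,14],[50,0]]
[[1,9],[6,0],[19,18],[37,6],[40,5],[46,14],[50,0]]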